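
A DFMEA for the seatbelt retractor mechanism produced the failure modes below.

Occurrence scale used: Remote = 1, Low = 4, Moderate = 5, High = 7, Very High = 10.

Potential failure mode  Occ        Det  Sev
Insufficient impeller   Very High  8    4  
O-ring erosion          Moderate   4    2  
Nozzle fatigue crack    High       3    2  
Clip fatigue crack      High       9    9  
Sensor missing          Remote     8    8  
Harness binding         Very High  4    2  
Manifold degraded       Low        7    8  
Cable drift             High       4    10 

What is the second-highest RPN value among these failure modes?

RPN = Severity × Occurrence × Detection:
  Insufficient impeller: 4 × 10 × 8 = 320
  O-ring erosion: 2 × 5 × 4 = 40
  Nozzle fatigue crack: 2 × 7 × 3 = 42
  Clip fatigue crack: 9 × 7 × 9 = 567
  Sensor missing: 8 × 1 × 8 = 64
  Harness binding: 2 × 10 × 4 = 80
  Manifold degraded: 8 × 4 × 7 = 224
  Cable drift: 10 × 7 × 4 = 280
Sorted descending: 567, 320, 280, 224, 80, 64, 42, 40.
The second-highest RPN is 320 (Insufficient impeller).

320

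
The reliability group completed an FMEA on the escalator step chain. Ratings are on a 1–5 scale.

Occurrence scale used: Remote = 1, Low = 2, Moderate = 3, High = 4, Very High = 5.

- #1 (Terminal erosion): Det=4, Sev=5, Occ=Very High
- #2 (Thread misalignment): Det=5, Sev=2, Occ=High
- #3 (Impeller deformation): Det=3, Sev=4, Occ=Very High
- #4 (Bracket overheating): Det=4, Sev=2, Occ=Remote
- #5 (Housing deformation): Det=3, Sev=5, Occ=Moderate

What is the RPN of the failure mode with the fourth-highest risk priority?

RPN = Severity × Occurrence × Detection:
  #1: 5 × 5 × 4 = 100
  #2: 2 × 4 × 5 = 40
  #3: 4 × 5 × 3 = 60
  #4: 2 × 1 × 4 = 8
  #5: 5 × 3 × 3 = 45
Sorted descending: 100, 60, 45, 40, 8.
The fourth-highest RPN is 40 (#2).

40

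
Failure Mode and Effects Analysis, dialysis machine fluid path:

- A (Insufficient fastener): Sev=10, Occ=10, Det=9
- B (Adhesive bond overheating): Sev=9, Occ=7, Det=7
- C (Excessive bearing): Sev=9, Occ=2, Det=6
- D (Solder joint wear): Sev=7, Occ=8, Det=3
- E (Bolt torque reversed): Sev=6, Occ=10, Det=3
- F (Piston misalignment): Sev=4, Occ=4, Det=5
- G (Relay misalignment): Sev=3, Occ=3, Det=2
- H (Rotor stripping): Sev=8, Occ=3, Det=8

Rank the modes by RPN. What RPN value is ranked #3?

RPN = Severity × Occurrence × Detection:
  A: 10 × 10 × 9 = 900
  B: 9 × 7 × 7 = 441
  C: 9 × 2 × 6 = 108
  D: 7 × 8 × 3 = 168
  E: 6 × 10 × 3 = 180
  F: 4 × 4 × 5 = 80
  G: 3 × 3 × 2 = 18
  H: 8 × 3 × 8 = 192
Sorted descending: 900, 441, 192, 180, 168, 108, 80, 18.
The third-highest RPN is 192 (H).

192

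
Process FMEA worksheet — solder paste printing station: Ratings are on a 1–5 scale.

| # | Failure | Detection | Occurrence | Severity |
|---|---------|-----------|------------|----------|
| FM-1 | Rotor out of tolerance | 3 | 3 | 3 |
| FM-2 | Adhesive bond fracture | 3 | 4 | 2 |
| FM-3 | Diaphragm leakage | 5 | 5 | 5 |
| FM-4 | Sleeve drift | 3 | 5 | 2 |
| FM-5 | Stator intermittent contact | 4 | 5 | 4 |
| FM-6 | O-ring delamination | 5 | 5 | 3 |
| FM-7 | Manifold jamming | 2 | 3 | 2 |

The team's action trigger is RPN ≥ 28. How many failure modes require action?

4

RPN = Severity × Occurrence × Detection:
  FM-1: 3 × 3 × 3 = 27
  FM-2: 2 × 4 × 3 = 24
  FM-3: 5 × 5 × 5 = 125
  FM-4: 2 × 5 × 3 = 30
  FM-5: 4 × 5 × 4 = 80
  FM-6: 3 × 5 × 5 = 75
  FM-7: 2 × 3 × 2 = 12
Modes with RPN ≥ 28: FM-3 (125), FM-4 (30), FM-5 (80), FM-6 (75) → 4.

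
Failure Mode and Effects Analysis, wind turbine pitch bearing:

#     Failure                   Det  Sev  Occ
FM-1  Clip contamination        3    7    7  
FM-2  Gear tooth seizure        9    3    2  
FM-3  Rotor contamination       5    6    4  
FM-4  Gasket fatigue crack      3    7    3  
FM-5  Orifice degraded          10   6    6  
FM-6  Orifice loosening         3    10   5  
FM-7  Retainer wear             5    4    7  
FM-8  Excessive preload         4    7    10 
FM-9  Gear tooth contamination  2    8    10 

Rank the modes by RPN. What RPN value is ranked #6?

140

RPN = Severity × Occurrence × Detection:
  FM-1: 7 × 7 × 3 = 147
  FM-2: 3 × 2 × 9 = 54
  FM-3: 6 × 4 × 5 = 120
  FM-4: 7 × 3 × 3 = 63
  FM-5: 6 × 6 × 10 = 360
  FM-6: 10 × 5 × 3 = 150
  FM-7: 4 × 7 × 5 = 140
  FM-8: 7 × 10 × 4 = 280
  FM-9: 8 × 10 × 2 = 160
Sorted descending: 360, 280, 160, 150, 147, 140, 120, 63, 54.
The sixth-highest RPN is 140 (FM-7).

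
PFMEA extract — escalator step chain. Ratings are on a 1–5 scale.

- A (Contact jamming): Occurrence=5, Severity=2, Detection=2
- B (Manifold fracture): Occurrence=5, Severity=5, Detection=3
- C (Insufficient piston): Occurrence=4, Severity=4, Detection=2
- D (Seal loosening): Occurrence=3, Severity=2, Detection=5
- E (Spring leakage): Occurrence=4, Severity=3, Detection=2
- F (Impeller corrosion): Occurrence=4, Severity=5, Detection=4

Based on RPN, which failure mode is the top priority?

RPN = Severity × Occurrence × Detection:
  A: 2 × 5 × 2 = 20
  B: 5 × 5 × 3 = 75
  C: 4 × 4 × 2 = 32
  D: 2 × 3 × 5 = 30
  E: 3 × 4 × 2 = 24
  F: 5 × 4 × 4 = 80
Highest RPN is 80 → F.

F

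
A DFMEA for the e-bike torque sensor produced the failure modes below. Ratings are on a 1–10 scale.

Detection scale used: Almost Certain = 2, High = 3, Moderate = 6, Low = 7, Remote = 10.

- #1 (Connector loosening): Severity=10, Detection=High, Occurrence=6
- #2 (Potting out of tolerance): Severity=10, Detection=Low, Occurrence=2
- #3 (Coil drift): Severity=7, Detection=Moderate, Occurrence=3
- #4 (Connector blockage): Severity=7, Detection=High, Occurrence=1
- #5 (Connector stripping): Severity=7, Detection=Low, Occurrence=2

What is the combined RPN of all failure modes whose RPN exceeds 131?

320

RPN = Severity × Occurrence × Detection:
  #1: 10 × 6 × 3 = 180
  #2: 10 × 2 × 7 = 140
  #3: 7 × 3 × 6 = 126
  #4: 7 × 1 × 3 = 21
  #5: 7 × 2 × 7 = 98
RPN > 131: #1 (180), #2 (140).
Sum: 180 + 140 = 320.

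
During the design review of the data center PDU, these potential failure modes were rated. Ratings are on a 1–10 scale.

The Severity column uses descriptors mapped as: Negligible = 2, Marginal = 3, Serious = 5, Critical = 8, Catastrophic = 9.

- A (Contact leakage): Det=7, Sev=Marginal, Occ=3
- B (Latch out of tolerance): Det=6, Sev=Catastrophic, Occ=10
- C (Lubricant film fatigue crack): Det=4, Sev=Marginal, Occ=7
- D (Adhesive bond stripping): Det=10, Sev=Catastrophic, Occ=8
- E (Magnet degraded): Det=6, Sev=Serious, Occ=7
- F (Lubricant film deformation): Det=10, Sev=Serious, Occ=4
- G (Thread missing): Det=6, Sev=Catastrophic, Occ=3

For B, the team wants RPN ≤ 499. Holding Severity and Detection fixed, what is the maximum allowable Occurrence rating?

9

B: S=9, O=10, D=6 → current RPN = 540.
Fixed product = 54. Need 54 × O ≤ 499, so O ≤ 499/54 = 9.24.
Maximum integer Occurrence rating = 9 (gives RPN 486; O=10 would give 540 > 499).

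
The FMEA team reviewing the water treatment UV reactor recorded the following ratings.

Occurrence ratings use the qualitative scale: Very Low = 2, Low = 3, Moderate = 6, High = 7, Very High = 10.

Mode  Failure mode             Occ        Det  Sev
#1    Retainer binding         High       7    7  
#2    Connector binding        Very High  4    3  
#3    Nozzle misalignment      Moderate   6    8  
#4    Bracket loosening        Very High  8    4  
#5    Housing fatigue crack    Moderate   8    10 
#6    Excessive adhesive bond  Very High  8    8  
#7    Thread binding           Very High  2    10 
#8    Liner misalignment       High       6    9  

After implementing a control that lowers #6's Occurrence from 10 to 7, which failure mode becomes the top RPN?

RPN = Severity × Occurrence × Detection:
  #1: 7 × 7 × 7 = 343
  #2: 3 × 10 × 4 = 120
  #3: 8 × 6 × 6 = 288
  #4: 4 × 10 × 8 = 320
  #5: 10 × 6 × 8 = 480
  #6: 8 × 10 × 8 = 640
  #7: 10 × 10 × 2 = 200
  #8: 9 × 7 × 6 = 378
After action: #6 → 8 × 7 × 8 = 448.
Revised RPNs: #5=480, #6=448, #8=378, #1=343, #4=320, #3=288, #7=200, #2=120.
Highest is now #5 (480).

#5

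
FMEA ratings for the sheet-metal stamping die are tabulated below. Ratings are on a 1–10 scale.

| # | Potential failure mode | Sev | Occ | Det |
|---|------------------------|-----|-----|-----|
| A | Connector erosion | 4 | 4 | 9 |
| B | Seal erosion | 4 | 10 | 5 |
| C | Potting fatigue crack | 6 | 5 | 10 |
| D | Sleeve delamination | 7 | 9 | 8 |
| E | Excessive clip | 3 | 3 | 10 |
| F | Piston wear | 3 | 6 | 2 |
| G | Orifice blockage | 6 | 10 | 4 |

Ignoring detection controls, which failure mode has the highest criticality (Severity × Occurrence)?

D

Criticality = Severity × Occurrence:
  A: 4 × 4 = 16
  B: 4 × 10 = 40
  C: 6 × 5 = 30
  D: 7 × 9 = 63
  E: 3 × 3 = 9
  F: 3 × 6 = 18
  G: 6 × 10 = 60
Highest criticality is 63 → D.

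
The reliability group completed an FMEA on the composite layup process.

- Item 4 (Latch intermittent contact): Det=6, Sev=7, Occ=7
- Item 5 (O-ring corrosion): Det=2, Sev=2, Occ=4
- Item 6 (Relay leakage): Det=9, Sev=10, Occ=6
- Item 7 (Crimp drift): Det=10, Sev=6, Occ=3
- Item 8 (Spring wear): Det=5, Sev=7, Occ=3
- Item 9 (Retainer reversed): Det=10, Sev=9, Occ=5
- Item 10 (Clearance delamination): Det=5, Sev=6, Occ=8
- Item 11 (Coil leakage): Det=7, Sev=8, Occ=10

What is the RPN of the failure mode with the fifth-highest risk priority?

240

RPN = Severity × Occurrence × Detection:
  Item 4: 7 × 7 × 6 = 294
  Item 5: 2 × 4 × 2 = 16
  Item 6: 10 × 6 × 9 = 540
  Item 7: 6 × 3 × 10 = 180
  Item 8: 7 × 3 × 5 = 105
  Item 9: 9 × 5 × 10 = 450
  Item 10: 6 × 8 × 5 = 240
  Item 11: 8 × 10 × 7 = 560
Sorted descending: 560, 540, 450, 294, 240, 180, 105, 16.
The fifth-highest RPN is 240 (Item 10).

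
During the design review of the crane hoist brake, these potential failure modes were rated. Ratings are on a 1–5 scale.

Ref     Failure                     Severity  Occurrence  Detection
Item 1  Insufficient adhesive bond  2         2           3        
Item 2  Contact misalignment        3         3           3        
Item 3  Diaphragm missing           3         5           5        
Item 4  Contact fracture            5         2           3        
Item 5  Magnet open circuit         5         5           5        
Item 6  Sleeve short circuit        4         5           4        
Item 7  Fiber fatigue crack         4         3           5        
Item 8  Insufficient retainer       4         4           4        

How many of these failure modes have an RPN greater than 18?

RPN = Severity × Occurrence × Detection:
  Item 1: 2 × 2 × 3 = 12
  Item 2: 3 × 3 × 3 = 27
  Item 3: 3 × 5 × 5 = 75
  Item 4: 5 × 2 × 3 = 30
  Item 5: 5 × 5 × 5 = 125
  Item 6: 4 × 5 × 4 = 80
  Item 7: 4 × 3 × 5 = 60
  Item 8: 4 × 4 × 4 = 64
Modes with RPN > 18: Item 2 (27), Item 3 (75), Item 4 (30), Item 5 (125), Item 6 (80), Item 7 (60), Item 8 (64) → 7.

7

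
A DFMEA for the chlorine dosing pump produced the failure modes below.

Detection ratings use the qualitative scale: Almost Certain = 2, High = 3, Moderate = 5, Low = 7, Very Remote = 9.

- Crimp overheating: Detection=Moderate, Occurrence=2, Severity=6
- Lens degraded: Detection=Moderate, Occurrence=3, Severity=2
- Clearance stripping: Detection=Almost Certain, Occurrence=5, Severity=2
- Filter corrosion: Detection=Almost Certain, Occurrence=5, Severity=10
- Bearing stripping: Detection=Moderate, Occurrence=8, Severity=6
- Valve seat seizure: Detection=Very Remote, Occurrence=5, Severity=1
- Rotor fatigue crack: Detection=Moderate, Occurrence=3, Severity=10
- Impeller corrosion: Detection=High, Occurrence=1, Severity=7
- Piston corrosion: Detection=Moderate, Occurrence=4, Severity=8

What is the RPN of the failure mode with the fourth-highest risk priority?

100

RPN = Severity × Occurrence × Detection:
  Crimp overheating: 6 × 2 × 5 = 60
  Lens degraded: 2 × 3 × 5 = 30
  Clearance stripping: 2 × 5 × 2 = 20
  Filter corrosion: 10 × 5 × 2 = 100
  Bearing stripping: 6 × 8 × 5 = 240
  Valve seat seizure: 1 × 5 × 9 = 45
  Rotor fatigue crack: 10 × 3 × 5 = 150
  Impeller corrosion: 7 × 1 × 3 = 21
  Piston corrosion: 8 × 4 × 5 = 160
Sorted descending: 240, 160, 150, 100, 60, 45, 30, 21, 20.
The fourth-highest RPN is 100 (Filter corrosion).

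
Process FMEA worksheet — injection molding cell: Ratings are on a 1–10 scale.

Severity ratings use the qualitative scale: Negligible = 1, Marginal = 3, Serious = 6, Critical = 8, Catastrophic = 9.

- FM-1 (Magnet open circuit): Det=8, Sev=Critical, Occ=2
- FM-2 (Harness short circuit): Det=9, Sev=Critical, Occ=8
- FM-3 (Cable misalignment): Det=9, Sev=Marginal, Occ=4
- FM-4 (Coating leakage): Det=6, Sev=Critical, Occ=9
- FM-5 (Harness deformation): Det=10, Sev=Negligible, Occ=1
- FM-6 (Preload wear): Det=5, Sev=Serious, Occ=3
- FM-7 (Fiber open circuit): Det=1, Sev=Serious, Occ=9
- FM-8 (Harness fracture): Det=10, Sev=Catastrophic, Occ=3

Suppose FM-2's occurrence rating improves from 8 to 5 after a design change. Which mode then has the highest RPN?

FM-4

RPN = Severity × Occurrence × Detection:
  FM-1: 8 × 2 × 8 = 128
  FM-2: 8 × 8 × 9 = 576
  FM-3: 3 × 4 × 9 = 108
  FM-4: 8 × 9 × 6 = 432
  FM-5: 1 × 1 × 10 = 10
  FM-6: 6 × 3 × 5 = 90
  FM-7: 6 × 9 × 1 = 54
  FM-8: 9 × 3 × 10 = 270
After action: FM-2 → 8 × 5 × 9 = 360.
Revised RPNs: FM-4=432, FM-2=360, FM-8=270, FM-1=128, FM-3=108, FM-6=90, FM-7=54, FM-5=10.
Highest is now FM-4 (432).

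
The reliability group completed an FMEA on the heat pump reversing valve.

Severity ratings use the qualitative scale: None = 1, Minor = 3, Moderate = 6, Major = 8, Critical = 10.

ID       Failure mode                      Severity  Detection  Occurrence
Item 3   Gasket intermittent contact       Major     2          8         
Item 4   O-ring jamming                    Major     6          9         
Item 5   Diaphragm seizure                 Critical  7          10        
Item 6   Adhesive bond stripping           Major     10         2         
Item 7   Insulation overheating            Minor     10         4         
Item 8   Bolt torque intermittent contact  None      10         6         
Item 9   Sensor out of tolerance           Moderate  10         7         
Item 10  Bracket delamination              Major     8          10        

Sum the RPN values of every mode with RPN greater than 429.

RPN = Severity × Occurrence × Detection:
  Item 3: 8 × 8 × 2 = 128
  Item 4: 8 × 9 × 6 = 432
  Item 5: 10 × 10 × 7 = 700
  Item 6: 8 × 2 × 10 = 160
  Item 7: 3 × 4 × 10 = 120
  Item 8: 1 × 6 × 10 = 60
  Item 9: 6 × 7 × 10 = 420
  Item 10: 8 × 10 × 8 = 640
RPN > 429: Item 4 (432), Item 5 (700), Item 10 (640).
Sum: 432 + 700 + 640 = 1772.

1772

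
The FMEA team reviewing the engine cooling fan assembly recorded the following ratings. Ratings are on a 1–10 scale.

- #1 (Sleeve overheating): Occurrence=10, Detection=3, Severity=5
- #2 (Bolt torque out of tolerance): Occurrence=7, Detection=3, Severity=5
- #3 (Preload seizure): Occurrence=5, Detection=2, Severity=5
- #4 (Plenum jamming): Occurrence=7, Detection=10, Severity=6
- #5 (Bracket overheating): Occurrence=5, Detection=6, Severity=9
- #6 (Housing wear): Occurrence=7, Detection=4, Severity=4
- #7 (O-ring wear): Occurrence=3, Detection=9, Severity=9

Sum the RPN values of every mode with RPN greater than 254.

RPN = Severity × Occurrence × Detection:
  #1: 5 × 10 × 3 = 150
  #2: 5 × 7 × 3 = 105
  #3: 5 × 5 × 2 = 50
  #4: 6 × 7 × 10 = 420
  #5: 9 × 5 × 6 = 270
  #6: 4 × 7 × 4 = 112
  #7: 9 × 3 × 9 = 243
RPN > 254: #4 (420), #5 (270).
Sum: 420 + 270 = 690.

690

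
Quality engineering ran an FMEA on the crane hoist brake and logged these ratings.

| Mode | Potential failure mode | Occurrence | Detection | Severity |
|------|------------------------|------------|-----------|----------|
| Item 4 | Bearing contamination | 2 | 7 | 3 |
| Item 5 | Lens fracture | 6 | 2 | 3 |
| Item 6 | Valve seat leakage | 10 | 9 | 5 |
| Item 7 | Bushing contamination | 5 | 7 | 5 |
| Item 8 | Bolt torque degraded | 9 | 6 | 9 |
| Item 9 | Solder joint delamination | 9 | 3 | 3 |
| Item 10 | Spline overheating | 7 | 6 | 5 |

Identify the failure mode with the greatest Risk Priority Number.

Item 8

RPN = Severity × Occurrence × Detection:
  Item 4: 3 × 2 × 7 = 42
  Item 5: 3 × 6 × 2 = 36
  Item 6: 5 × 10 × 9 = 450
  Item 7: 5 × 5 × 7 = 175
  Item 8: 9 × 9 × 6 = 486
  Item 9: 3 × 9 × 3 = 81
  Item 10: 5 × 7 × 6 = 210
Highest RPN is 486 → Item 8.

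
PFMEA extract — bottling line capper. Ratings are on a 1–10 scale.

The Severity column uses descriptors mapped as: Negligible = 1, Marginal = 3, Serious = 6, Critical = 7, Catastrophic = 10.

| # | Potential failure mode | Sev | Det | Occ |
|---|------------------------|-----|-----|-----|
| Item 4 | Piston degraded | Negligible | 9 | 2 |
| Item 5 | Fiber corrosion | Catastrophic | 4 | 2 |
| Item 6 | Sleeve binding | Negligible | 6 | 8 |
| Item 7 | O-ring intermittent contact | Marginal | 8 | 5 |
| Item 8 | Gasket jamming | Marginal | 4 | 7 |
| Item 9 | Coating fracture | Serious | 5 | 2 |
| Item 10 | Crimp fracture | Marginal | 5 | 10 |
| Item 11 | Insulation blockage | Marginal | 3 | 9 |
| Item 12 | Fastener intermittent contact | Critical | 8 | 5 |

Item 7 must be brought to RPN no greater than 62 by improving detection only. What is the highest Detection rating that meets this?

4

Item 7: S=3, O=5, D=8 → current RPN = 120.
Fixed product = 15. Need 15 × D ≤ 62, so D ≤ 62/15 = 4.13.
Maximum integer Detection rating = 4 (gives RPN 60; D=5 would give 75 > 62).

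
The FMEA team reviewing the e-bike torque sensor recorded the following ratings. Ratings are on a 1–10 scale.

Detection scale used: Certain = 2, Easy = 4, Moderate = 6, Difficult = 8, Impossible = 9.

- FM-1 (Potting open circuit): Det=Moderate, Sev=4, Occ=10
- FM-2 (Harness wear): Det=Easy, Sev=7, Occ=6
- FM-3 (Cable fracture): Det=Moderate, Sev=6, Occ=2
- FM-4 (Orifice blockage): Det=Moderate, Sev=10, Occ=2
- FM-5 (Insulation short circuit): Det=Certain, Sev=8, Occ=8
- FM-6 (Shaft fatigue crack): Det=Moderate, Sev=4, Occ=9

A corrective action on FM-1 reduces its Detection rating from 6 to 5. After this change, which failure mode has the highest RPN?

RPN = Severity × Occurrence × Detection:
  FM-1: 4 × 10 × 6 = 240
  FM-2: 7 × 6 × 4 = 168
  FM-3: 6 × 2 × 6 = 72
  FM-4: 10 × 2 × 6 = 120
  FM-5: 8 × 8 × 2 = 128
  FM-6: 4 × 9 × 6 = 216
After action: FM-1 → 4 × 10 × 5 = 200.
Revised RPNs: FM-6=216, FM-1=200, FM-2=168, FM-5=128, FM-4=120, FM-3=72.
Highest is now FM-6 (216).

FM-6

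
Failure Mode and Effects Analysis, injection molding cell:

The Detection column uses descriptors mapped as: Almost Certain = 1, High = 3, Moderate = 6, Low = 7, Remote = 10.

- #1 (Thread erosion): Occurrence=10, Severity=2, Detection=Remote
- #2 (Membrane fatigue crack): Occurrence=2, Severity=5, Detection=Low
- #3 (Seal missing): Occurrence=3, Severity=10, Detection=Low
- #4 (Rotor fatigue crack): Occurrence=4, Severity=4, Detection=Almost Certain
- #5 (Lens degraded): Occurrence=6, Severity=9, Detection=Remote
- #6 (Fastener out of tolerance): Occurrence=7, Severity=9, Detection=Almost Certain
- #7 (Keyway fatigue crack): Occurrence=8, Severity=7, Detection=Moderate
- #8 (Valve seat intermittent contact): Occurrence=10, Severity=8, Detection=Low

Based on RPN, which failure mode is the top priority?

RPN = Severity × Occurrence × Detection:
  #1: 2 × 10 × 10 = 200
  #2: 5 × 2 × 7 = 70
  #3: 10 × 3 × 7 = 210
  #4: 4 × 4 × 1 = 16
  #5: 9 × 6 × 10 = 540
  #6: 9 × 7 × 1 = 63
  #7: 7 × 8 × 6 = 336
  #8: 8 × 10 × 7 = 560
Highest RPN is 560 → #8.

#8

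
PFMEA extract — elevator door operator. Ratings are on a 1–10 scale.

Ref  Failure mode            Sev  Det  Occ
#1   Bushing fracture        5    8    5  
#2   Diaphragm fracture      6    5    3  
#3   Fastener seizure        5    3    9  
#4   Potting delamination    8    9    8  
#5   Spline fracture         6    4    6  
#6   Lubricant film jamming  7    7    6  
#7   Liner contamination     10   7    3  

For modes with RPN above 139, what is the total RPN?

RPN = Severity × Occurrence × Detection:
  #1: 5 × 5 × 8 = 200
  #2: 6 × 3 × 5 = 90
  #3: 5 × 9 × 3 = 135
  #4: 8 × 8 × 9 = 576
  #5: 6 × 6 × 4 = 144
  #6: 7 × 6 × 7 = 294
  #7: 10 × 3 × 7 = 210
RPN > 139: #1 (200), #4 (576), #5 (144), #6 (294), #7 (210).
Sum: 200 + 576 + 144 + 294 + 210 = 1424.

1424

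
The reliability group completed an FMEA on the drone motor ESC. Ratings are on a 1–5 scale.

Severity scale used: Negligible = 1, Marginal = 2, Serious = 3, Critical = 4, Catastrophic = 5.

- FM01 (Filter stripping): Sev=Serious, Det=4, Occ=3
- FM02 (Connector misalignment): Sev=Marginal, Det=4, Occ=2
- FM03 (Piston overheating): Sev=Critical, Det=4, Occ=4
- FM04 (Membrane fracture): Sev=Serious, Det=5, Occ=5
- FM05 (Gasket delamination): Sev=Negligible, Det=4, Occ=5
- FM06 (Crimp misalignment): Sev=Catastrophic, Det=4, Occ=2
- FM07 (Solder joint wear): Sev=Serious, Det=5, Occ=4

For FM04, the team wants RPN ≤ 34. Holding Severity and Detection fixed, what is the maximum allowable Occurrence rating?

FM04: S=3, O=5, D=5 → current RPN = 75.
Fixed product = 15. Need 15 × O ≤ 34, so O ≤ 34/15 = 2.27.
Maximum integer Occurrence rating = 2 (gives RPN 30; O=3 would give 45 > 34).

2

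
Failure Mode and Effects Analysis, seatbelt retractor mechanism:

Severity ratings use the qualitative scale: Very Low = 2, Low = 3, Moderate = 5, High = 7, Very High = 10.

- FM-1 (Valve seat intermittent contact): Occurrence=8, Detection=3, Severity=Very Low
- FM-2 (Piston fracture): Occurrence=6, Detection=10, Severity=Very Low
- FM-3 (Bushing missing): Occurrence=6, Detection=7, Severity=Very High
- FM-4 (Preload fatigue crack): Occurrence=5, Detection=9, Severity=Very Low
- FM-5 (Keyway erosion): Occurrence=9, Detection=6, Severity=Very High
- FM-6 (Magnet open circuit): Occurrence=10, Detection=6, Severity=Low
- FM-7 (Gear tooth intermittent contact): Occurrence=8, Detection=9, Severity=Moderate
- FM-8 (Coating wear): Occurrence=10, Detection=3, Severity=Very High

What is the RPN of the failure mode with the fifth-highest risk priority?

RPN = Severity × Occurrence × Detection:
  FM-1: 2 × 8 × 3 = 48
  FM-2: 2 × 6 × 10 = 120
  FM-3: 10 × 6 × 7 = 420
  FM-4: 2 × 5 × 9 = 90
  FM-5: 10 × 9 × 6 = 540
  FM-6: 3 × 10 × 6 = 180
  FM-7: 5 × 8 × 9 = 360
  FM-8: 10 × 10 × 3 = 300
Sorted descending: 540, 420, 360, 300, 180, 120, 90, 48.
The fifth-highest RPN is 180 (FM-6).

180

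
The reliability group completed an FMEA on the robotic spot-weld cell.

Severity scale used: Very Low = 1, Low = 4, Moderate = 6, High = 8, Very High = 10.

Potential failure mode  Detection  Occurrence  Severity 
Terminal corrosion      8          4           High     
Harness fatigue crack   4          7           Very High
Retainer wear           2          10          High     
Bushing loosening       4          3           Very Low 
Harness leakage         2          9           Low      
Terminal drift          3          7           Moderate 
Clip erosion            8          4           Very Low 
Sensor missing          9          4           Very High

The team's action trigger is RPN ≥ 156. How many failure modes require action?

4

RPN = Severity × Occurrence × Detection:
  Terminal corrosion: 8 × 4 × 8 = 256
  Harness fatigue crack: 10 × 7 × 4 = 280
  Retainer wear: 8 × 10 × 2 = 160
  Bushing loosening: 1 × 3 × 4 = 12
  Harness leakage: 4 × 9 × 2 = 72
  Terminal drift: 6 × 7 × 3 = 126
  Clip erosion: 1 × 4 × 8 = 32
  Sensor missing: 10 × 4 × 9 = 360
Modes with RPN ≥ 156: Terminal corrosion (256), Harness fatigue crack (280), Retainer wear (160), Sensor missing (360) → 4.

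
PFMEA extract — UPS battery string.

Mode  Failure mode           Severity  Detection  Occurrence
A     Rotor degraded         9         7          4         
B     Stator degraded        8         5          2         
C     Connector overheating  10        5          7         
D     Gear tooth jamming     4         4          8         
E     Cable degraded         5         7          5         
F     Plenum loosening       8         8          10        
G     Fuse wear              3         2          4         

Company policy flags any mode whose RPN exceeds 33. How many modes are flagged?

6

RPN = Severity × Occurrence × Detection:
  A: 9 × 4 × 7 = 252
  B: 8 × 2 × 5 = 80
  C: 10 × 7 × 5 = 350
  D: 4 × 8 × 4 = 128
  E: 5 × 5 × 7 = 175
  F: 8 × 10 × 8 = 640
  G: 3 × 4 × 2 = 24
Modes with RPN > 33: A (252), B (80), C (350), D (128), E (175), F (640) → 6.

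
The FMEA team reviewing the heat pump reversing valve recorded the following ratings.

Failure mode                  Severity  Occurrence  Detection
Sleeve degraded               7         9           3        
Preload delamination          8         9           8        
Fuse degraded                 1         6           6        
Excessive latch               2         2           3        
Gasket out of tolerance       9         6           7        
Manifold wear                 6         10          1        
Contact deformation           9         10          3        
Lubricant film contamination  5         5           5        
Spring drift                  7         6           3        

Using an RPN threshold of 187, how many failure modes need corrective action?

4

RPN = Severity × Occurrence × Detection:
  Sleeve degraded: 7 × 9 × 3 = 189
  Preload delamination: 8 × 9 × 8 = 576
  Fuse degraded: 1 × 6 × 6 = 36
  Excessive latch: 2 × 2 × 3 = 12
  Gasket out of tolerance: 9 × 6 × 7 = 378
  Manifold wear: 6 × 10 × 1 = 60
  Contact deformation: 9 × 10 × 3 = 270
  Lubricant film contamination: 5 × 5 × 5 = 125
  Spring drift: 7 × 6 × 3 = 126
Modes with RPN ≥ 187: Sleeve degraded (189), Preload delamination (576), Gasket out of tolerance (378), Contact deformation (270) → 4.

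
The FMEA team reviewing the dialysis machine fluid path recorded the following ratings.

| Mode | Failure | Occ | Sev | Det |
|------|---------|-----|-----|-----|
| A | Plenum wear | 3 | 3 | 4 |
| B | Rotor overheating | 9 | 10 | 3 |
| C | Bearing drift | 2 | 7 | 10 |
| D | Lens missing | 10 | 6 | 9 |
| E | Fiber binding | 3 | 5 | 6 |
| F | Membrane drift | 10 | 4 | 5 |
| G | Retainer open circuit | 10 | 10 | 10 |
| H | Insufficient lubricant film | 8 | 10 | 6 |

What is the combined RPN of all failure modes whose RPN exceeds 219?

2290

RPN = Severity × Occurrence × Detection:
  A: 3 × 3 × 4 = 36
  B: 10 × 9 × 3 = 270
  C: 7 × 2 × 10 = 140
  D: 6 × 10 × 9 = 540
  E: 5 × 3 × 6 = 90
  F: 4 × 10 × 5 = 200
  G: 10 × 10 × 10 = 1000
  H: 10 × 8 × 6 = 480
RPN > 219: B (270), D (540), G (1000), H (480).
Sum: 270 + 540 + 1000 + 480 = 2290.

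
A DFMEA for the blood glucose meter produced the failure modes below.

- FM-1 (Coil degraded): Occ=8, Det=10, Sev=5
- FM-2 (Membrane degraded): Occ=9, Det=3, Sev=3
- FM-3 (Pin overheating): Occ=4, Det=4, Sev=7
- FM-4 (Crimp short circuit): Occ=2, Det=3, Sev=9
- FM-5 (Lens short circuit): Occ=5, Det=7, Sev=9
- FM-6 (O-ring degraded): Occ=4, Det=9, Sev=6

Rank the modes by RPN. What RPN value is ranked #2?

315

RPN = Severity × Occurrence × Detection:
  FM-1: 5 × 8 × 10 = 400
  FM-2: 3 × 9 × 3 = 81
  FM-3: 7 × 4 × 4 = 112
  FM-4: 9 × 2 × 3 = 54
  FM-5: 9 × 5 × 7 = 315
  FM-6: 6 × 4 × 9 = 216
Sorted descending: 400, 315, 216, 112, 81, 54.
The second-highest RPN is 315 (FM-5).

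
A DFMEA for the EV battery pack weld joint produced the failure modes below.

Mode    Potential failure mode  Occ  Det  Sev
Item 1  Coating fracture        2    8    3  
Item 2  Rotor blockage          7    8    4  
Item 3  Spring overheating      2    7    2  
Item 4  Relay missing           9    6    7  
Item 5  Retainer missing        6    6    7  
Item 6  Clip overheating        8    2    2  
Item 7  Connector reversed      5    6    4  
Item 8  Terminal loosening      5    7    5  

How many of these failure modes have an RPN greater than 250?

RPN = Severity × Occurrence × Detection:
  Item 1: 3 × 2 × 8 = 48
  Item 2: 4 × 7 × 8 = 224
  Item 3: 2 × 2 × 7 = 28
  Item 4: 7 × 9 × 6 = 378
  Item 5: 7 × 6 × 6 = 252
  Item 6: 2 × 8 × 2 = 32
  Item 7: 4 × 5 × 6 = 120
  Item 8: 5 × 5 × 7 = 175
Modes with RPN > 250: Item 4 (378), Item 5 (252) → 2.

2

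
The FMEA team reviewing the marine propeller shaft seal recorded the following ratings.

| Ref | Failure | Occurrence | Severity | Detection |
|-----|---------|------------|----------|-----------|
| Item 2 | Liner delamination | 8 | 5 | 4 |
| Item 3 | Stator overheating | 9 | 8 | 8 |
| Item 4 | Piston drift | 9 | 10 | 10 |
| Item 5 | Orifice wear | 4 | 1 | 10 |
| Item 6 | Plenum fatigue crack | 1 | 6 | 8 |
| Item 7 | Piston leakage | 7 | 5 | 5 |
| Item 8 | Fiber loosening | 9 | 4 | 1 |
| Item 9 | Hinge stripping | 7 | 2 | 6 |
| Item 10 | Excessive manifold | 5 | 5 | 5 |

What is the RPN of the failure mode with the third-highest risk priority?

RPN = Severity × Occurrence × Detection:
  Item 2: 5 × 8 × 4 = 160
  Item 3: 8 × 9 × 8 = 576
  Item 4: 10 × 9 × 10 = 900
  Item 5: 1 × 4 × 10 = 40
  Item 6: 6 × 1 × 8 = 48
  Item 7: 5 × 7 × 5 = 175
  Item 8: 4 × 9 × 1 = 36
  Item 9: 2 × 7 × 6 = 84
  Item 10: 5 × 5 × 5 = 125
Sorted descending: 900, 576, 175, 160, 125, 84, 48, 40, 36.
The third-highest RPN is 175 (Item 7).

175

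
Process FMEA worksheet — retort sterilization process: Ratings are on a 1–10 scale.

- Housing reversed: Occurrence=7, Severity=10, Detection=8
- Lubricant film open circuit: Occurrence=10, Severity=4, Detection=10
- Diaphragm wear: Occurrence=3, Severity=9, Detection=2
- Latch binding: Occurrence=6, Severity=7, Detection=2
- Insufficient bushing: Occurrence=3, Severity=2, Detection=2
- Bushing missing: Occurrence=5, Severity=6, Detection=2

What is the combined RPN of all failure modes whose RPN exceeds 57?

1104

RPN = Severity × Occurrence × Detection:
  Housing reversed: 10 × 7 × 8 = 560
  Lubricant film open circuit: 4 × 10 × 10 = 400
  Diaphragm wear: 9 × 3 × 2 = 54
  Latch binding: 7 × 6 × 2 = 84
  Insufficient bushing: 2 × 3 × 2 = 12
  Bushing missing: 6 × 5 × 2 = 60
RPN > 57: Housing reversed (560), Lubricant film open circuit (400), Latch binding (84), Bushing missing (60).
Sum: 560 + 400 + 84 + 60 = 1104.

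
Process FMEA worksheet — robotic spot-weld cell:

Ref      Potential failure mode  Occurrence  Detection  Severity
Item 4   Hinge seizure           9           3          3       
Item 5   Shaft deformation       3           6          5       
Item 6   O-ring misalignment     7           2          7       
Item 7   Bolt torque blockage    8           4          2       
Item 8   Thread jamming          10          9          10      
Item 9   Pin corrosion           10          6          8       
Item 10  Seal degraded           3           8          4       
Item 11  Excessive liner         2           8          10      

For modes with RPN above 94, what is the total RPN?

1734

RPN = Severity × Occurrence × Detection:
  Item 4: 3 × 9 × 3 = 81
  Item 5: 5 × 3 × 6 = 90
  Item 6: 7 × 7 × 2 = 98
  Item 7: 2 × 8 × 4 = 64
  Item 8: 10 × 10 × 9 = 900
  Item 9: 8 × 10 × 6 = 480
  Item 10: 4 × 3 × 8 = 96
  Item 11: 10 × 2 × 8 = 160
RPN > 94: Item 6 (98), Item 8 (900), Item 9 (480), Item 10 (96), Item 11 (160).
Sum: 98 + 900 + 480 + 96 + 160 = 1734.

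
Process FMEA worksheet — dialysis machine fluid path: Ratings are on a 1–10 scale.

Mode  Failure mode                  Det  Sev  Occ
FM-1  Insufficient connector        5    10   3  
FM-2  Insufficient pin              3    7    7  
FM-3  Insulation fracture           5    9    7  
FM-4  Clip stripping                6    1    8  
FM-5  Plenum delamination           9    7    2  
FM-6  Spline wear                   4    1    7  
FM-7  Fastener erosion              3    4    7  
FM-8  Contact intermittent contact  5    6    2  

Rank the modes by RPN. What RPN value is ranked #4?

126

RPN = Severity × Occurrence × Detection:
  FM-1: 10 × 3 × 5 = 150
  FM-2: 7 × 7 × 3 = 147
  FM-3: 9 × 7 × 5 = 315
  FM-4: 1 × 8 × 6 = 48
  FM-5: 7 × 2 × 9 = 126
  FM-6: 1 × 7 × 4 = 28
  FM-7: 4 × 7 × 3 = 84
  FM-8: 6 × 2 × 5 = 60
Sorted descending: 315, 150, 147, 126, 84, 60, 48, 28.
The fourth-highest RPN is 126 (FM-5).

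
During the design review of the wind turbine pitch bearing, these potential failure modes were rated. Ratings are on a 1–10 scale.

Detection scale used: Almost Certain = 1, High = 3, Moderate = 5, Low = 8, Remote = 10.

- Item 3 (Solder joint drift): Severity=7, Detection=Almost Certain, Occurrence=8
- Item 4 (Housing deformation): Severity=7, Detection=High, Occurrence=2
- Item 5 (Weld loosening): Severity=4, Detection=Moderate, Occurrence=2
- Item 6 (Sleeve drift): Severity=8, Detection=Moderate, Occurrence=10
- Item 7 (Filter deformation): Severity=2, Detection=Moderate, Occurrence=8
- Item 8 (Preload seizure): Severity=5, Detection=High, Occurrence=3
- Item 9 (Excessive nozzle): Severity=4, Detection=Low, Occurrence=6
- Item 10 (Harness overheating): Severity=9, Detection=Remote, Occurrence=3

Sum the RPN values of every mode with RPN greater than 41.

RPN = Severity × Occurrence × Detection:
  Item 3: 7 × 8 × 1 = 56
  Item 4: 7 × 2 × 3 = 42
  Item 5: 4 × 2 × 5 = 40
  Item 6: 8 × 10 × 5 = 400
  Item 7: 2 × 8 × 5 = 80
  Item 8: 5 × 3 × 3 = 45
  Item 9: 4 × 6 × 8 = 192
  Item 10: 9 × 3 × 10 = 270
RPN > 41: Item 3 (56), Item 4 (42), Item 6 (400), Item 7 (80), Item 8 (45), Item 9 (192), Item 10 (270).
Sum: 56 + 42 + 400 + 80 + 45 + 192 + 270 = 1085.

1085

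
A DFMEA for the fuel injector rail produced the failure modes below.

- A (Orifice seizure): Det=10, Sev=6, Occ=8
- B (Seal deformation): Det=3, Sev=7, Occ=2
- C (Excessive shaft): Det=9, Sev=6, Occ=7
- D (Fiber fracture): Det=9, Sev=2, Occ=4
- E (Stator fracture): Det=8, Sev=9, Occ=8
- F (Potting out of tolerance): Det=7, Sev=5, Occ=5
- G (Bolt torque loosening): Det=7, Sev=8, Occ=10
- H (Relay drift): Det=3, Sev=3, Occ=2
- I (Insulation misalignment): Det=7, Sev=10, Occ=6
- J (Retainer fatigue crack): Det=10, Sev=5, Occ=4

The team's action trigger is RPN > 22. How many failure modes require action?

9

RPN = Severity × Occurrence × Detection:
  A: 6 × 8 × 10 = 480
  B: 7 × 2 × 3 = 42
  C: 6 × 7 × 9 = 378
  D: 2 × 4 × 9 = 72
  E: 9 × 8 × 8 = 576
  F: 5 × 5 × 7 = 175
  G: 8 × 10 × 7 = 560
  H: 3 × 2 × 3 = 18
  I: 10 × 6 × 7 = 420
  J: 5 × 4 × 10 = 200
Modes with RPN > 22: A (480), B (42), C (378), D (72), E (576), F (175), G (560), I (420), J (200) → 9.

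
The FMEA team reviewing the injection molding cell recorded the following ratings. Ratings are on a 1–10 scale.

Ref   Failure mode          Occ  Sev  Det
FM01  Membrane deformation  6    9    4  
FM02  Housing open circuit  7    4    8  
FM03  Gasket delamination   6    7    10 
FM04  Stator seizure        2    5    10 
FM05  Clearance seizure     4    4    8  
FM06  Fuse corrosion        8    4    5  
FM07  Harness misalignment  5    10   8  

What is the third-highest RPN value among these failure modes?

224

RPN = Severity × Occurrence × Detection:
  FM01: 9 × 6 × 4 = 216
  FM02: 4 × 7 × 8 = 224
  FM03: 7 × 6 × 10 = 420
  FM04: 5 × 2 × 10 = 100
  FM05: 4 × 4 × 8 = 128
  FM06: 4 × 8 × 5 = 160
  FM07: 10 × 5 × 8 = 400
Sorted descending: 420, 400, 224, 216, 160, 128, 100.
The third-highest RPN is 224 (FM02).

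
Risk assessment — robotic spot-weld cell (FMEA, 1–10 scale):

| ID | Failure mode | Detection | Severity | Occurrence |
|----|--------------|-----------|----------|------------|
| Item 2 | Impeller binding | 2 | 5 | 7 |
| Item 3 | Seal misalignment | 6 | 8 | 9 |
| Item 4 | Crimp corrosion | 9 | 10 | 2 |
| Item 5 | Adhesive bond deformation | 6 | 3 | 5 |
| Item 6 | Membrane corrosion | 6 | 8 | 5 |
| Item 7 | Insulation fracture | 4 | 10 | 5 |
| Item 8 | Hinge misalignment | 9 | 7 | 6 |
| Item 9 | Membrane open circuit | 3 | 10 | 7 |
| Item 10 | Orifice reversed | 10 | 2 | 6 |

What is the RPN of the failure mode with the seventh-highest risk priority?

120

RPN = Severity × Occurrence × Detection:
  Item 2: 5 × 7 × 2 = 70
  Item 3: 8 × 9 × 6 = 432
  Item 4: 10 × 2 × 9 = 180
  Item 5: 3 × 5 × 6 = 90
  Item 6: 8 × 5 × 6 = 240
  Item 7: 10 × 5 × 4 = 200
  Item 8: 7 × 6 × 9 = 378
  Item 9: 10 × 7 × 3 = 210
  Item 10: 2 × 6 × 10 = 120
Sorted descending: 432, 378, 240, 210, 200, 180, 120, 90, 70.
The seventh-highest RPN is 120 (Item 10).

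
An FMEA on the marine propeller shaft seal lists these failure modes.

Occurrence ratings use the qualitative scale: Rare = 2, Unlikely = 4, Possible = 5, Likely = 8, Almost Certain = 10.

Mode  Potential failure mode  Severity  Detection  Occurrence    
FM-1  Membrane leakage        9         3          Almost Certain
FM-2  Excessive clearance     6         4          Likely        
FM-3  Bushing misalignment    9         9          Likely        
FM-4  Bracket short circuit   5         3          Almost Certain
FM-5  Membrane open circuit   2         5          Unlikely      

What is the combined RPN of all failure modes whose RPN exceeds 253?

918

RPN = Severity × Occurrence × Detection:
  FM-1: 9 × 10 × 3 = 270
  FM-2: 6 × 8 × 4 = 192
  FM-3: 9 × 8 × 9 = 648
  FM-4: 5 × 10 × 3 = 150
  FM-5: 2 × 4 × 5 = 40
RPN > 253: FM-1 (270), FM-3 (648).
Sum: 270 + 648 = 918.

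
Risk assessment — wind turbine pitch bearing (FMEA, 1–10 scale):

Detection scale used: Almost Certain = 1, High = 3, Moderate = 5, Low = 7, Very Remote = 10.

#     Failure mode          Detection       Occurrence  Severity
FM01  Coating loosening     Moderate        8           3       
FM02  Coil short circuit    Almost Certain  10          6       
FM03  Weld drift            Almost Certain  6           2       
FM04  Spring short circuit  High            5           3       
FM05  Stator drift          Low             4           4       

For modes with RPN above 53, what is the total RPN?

RPN = Severity × Occurrence × Detection:
  FM01: 3 × 8 × 5 = 120
  FM02: 6 × 10 × 1 = 60
  FM03: 2 × 6 × 1 = 12
  FM04: 3 × 5 × 3 = 45
  FM05: 4 × 4 × 7 = 112
RPN > 53: FM01 (120), FM02 (60), FM05 (112).
Sum: 120 + 60 + 112 = 292.

292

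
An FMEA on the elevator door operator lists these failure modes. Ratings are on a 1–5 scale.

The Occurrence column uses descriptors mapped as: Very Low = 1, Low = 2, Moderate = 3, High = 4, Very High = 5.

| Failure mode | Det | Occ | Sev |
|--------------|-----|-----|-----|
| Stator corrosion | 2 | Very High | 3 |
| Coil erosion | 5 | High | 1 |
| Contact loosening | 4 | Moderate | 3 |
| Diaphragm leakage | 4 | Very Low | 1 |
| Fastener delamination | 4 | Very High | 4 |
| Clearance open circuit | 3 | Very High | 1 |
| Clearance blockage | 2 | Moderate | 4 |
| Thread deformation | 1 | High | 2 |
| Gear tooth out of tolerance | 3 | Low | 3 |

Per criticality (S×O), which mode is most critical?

Fastener delamination

Criticality = Severity × Occurrence:
  Stator corrosion: 3 × 5 = 15
  Coil erosion: 1 × 4 = 4
  Contact loosening: 3 × 3 = 9
  Diaphragm leakage: 1 × 1 = 1
  Fastener delamination: 4 × 5 = 20
  Clearance open circuit: 1 × 5 = 5
  Clearance blockage: 4 × 3 = 12
  Thread deformation: 2 × 4 = 8
  Gear tooth out of tolerance: 3 × 2 = 6
Highest criticality is 20 → Fastener delamination.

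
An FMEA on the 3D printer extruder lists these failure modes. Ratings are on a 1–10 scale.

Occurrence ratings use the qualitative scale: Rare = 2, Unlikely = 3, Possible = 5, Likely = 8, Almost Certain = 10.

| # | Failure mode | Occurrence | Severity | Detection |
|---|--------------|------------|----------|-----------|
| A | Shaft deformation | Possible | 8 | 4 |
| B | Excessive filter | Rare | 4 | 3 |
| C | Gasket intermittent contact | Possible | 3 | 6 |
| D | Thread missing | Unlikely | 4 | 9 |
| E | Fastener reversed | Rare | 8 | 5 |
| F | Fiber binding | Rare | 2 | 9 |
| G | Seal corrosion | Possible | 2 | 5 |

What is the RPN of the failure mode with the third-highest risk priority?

90

RPN = Severity × Occurrence × Detection:
  A: 8 × 5 × 4 = 160
  B: 4 × 2 × 3 = 24
  C: 3 × 5 × 6 = 90
  D: 4 × 3 × 9 = 108
  E: 8 × 2 × 5 = 80
  F: 2 × 2 × 9 = 36
  G: 2 × 5 × 5 = 50
Sorted descending: 160, 108, 90, 80, 50, 36, 24.
The third-highest RPN is 90 (C).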